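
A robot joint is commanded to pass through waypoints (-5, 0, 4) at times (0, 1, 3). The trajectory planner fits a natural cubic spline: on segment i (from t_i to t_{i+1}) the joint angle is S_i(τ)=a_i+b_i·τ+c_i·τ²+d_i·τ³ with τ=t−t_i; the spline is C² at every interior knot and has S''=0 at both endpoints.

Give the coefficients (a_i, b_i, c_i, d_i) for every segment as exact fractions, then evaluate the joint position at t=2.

  seg 0: a=-5 b=11/2 c=0 d=-1/2
  seg 1: a=0 b=4 c=-3/2 d=1/4
S(2) = 11/4

Δ: Δ0=5, Δ1=2
row 1: diag=6, rhs=-18; c'=1/3, d'=-3
back: M1=-3
M: M0=0, M1=-3, M2=0
seg 0: a=-5, c=M0/2=0, d=(M1−M0)/(6·1)=-1/2, b=Δ0−h0·(2M0+M1)/6=11/2
seg 1: a=0, c=M1/2=-3/2, d=(M2−M1)/(6·2)=1/4, b=Δ1−h1·(2M1+M2)/6=4
t_q=2 → seg 1, τ=1; S=0+4·τ+-3/2·τ²+1/4·τ³=11/4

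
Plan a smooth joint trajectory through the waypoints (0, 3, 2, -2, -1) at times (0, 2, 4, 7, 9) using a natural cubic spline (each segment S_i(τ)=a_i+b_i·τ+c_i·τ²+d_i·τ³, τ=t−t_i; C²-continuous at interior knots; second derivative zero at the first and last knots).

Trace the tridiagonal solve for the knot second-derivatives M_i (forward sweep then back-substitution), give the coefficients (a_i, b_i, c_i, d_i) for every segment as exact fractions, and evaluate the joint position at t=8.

  seg 0: a=0 b=2011/1032 c=0 d=-463/4128
  seg 1: a=3 b=311/516 c=-463/688 d=251/4128
  seg 2: a=2 b=-1403/1032 c=-53/172 d=109/1032
  seg 3: a=-2 b=-46/129 c=221/344 d=-221/2064
S(8) = -1253/688

Δ: Δ0=3/2, Δ1=-1/2, Δ2=-4/3, Δ3=1/2
row 1: diag=8, rhs=-12; c'=1/4, d'=-3/2
row 2: denom=10−2·1/4=19/2; d'=(-5−2·-3/2)/(19/2)=-4/19
row 3: denom=10−3·6/19=172/19; d'=(11−3·-4/19)/(172/19)=221/172
back: M3=221/172
back: M2=-4/19−6/19·221/172=-53/86
back: M1=-3/2−1/4·-53/86=-463/344
M: M0=0, M1=-463/344, M2=-53/86, M3=221/172, M4=0
seg 0: a=0, c=M0/2=0, d=(M1−M0)/(6·2)=-463/4128, b=Δ0−h0·(2M0+M1)/6=2011/1032
seg 1: a=3, c=M1/2=-463/688, d=(M2−M1)/(6·2)=251/4128, b=Δ1−h1·(2M1+M2)/6=311/516
seg 2: a=2, c=M2/2=-53/172, d=(M3−M2)/(6·3)=109/1032, b=Δ2−h2·(2M2+M3)/6=-1403/1032
seg 3: a=-2, c=M3/2=221/344, d=(M4−M3)/(6·2)=-221/2064, b=Δ3−h3·(2M3+M4)/6=-46/129
t_q=8 → seg 3, τ=1; S=-2+-46/129·τ+221/344·τ²+-221/2064·τ³=-1253/688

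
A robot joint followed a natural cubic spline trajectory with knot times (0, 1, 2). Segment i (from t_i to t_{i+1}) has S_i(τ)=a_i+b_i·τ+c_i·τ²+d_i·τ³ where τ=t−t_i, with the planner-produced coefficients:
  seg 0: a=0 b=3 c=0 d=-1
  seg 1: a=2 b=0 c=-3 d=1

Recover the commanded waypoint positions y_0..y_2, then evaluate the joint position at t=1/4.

y_0 = S_0(0) = a_0 = 0
y_1 = S_1(0) = a_1 = 2
y_2 = S_1(1) = 0
t_q=1/4 is in segment 0 (τ=1/4); S_0(τ)=47/64

y_0=0 y_1=2 y_2=0
S(1/4) = 47/64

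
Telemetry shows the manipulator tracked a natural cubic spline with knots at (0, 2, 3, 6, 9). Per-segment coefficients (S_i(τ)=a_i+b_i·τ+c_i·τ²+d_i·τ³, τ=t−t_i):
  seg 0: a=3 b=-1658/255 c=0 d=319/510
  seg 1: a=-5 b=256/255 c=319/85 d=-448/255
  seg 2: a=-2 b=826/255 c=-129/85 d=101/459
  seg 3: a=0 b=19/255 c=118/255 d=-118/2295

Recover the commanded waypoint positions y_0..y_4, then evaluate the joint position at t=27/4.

y_0=3 y_1=-5 y_2=-2 y_3=0 y_4=3
S(27/4) = 801/2720

y_0 = S_0(0) = a_0 = 3
y_1 = S_1(0) = a_1 = -5
y_2 = S_2(0) = a_2 = -2
y_3 = S_3(0) = a_3 = 0
y_4 = S_3(3) = 3
t_q=27/4 is in segment 3 (τ=3/4); S_3(τ)=801/2720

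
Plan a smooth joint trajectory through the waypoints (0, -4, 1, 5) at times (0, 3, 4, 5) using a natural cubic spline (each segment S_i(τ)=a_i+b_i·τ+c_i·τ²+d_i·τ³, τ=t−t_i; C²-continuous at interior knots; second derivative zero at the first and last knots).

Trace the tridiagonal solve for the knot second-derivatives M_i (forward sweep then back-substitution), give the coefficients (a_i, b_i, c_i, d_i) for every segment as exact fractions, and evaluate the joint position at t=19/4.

  seg 0: a=0 b=-361/93 c=0 d=79/279
  seg 1: a=-4 b=350/93 c=79/31 d=-122/93
  seg 2: a=1 b=458/93 c=-43/31 d=43/93
S(19/4) = 8151/1984

Δ: Δ0=-4/3, Δ1=5, Δ2=4
row 1: diag=8, rhs=38; c'=1/8, d'=19/4
row 2: denom=4−1·1/8=31/8; d'=(-6−1·19/4)/(31/8)=-86/31
back: M2=-86/31
back: M1=19/4−1/8·-86/31=158/31
M: M0=0, M1=158/31, M2=-86/31, M3=0
seg 0: a=0, c=M0/2=0, d=(M1−M0)/(6·3)=79/279, b=Δ0−h0·(2M0+M1)/6=-361/93
seg 1: a=-4, c=M1/2=79/31, d=(M2−M1)/(6·1)=-122/93, b=Δ1−h1·(2M1+M2)/6=350/93
seg 2: a=1, c=M2/2=-43/31, d=(M3−M2)/(6·1)=43/93, b=Δ2−h2·(2M2+M3)/6=458/93
t_q=19/4 → seg 2, τ=3/4; S=1+458/93·τ+-43/31·τ²+43/93·τ³=8151/1984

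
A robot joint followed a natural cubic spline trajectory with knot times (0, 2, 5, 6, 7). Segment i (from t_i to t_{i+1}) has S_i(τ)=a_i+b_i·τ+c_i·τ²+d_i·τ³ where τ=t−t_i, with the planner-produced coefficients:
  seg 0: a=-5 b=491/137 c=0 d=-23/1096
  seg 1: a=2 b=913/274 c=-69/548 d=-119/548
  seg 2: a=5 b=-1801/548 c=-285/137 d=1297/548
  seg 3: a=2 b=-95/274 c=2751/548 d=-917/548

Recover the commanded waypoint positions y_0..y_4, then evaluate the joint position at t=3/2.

y_0=-5 y_1=2 y_2=5 y_3=2 y_4=5
S(3/2) = 2675/8768

y_0 = S_0(0) = a_0 = -5
y_1 = S_1(0) = a_1 = 2
y_2 = S_2(0) = a_2 = 5
y_3 = S_3(0) = a_3 = 2
y_4 = S_3(1) = 5
t_q=3/2 is in segment 0 (τ=3/2); S_0(τ)=2675/8768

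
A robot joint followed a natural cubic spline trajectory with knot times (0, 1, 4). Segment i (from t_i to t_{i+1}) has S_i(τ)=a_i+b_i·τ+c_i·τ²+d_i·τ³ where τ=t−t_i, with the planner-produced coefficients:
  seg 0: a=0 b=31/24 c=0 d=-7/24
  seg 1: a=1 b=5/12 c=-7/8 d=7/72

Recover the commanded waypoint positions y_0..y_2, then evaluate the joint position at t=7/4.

y_0 = S_0(0) = a_0 = 0
y_1 = S_1(0) = a_1 = 1
y_2 = S_1(3) = -3
t_q=7/4 is in segment 1 (τ=3/4); S_1(τ)=441/512

y_0=0 y_1=1 y_2=-3
S(7/4) = 441/512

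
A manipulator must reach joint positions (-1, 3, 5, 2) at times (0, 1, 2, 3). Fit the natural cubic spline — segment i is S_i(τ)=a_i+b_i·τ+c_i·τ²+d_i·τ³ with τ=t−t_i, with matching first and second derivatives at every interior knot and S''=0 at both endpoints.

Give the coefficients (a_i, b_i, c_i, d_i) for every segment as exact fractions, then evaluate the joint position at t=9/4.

Δ: Δ0=4, Δ1=2, Δ2=-3
row 1: diag=4, rhs=-12; c'=1/4, d'=-3
row 2: denom=4−1·1/4=15/4; d'=(-30−1·-3)/(15/4)=-36/5
back: M2=-36/5
back: M1=-3−1/4·-36/5=-6/5
M: M0=0, M1=-6/5, M2=-36/5, M3=0
seg 0: a=-1, c=M0/2=0, d=(M1−M0)/(6·1)=-1/5, b=Δ0−h0·(2M0+M1)/6=21/5
seg 1: a=3, c=M1/2=-3/5, d=(M2−M1)/(6·1)=-1, b=Δ1−h1·(2M1+M2)/6=18/5
seg 2: a=5, c=M2/2=-18/5, d=(M3−M2)/(6·1)=6/5, b=Δ2−h2·(2M2+M3)/6=-3/5
t_q=9/4 → seg 2, τ=1/4; S=5+-3/5·τ+-18/5·τ²+6/5·τ³=743/160

  seg 0: a=-1 b=21/5 c=0 d=-1/5
  seg 1: a=3 b=18/5 c=-3/5 d=-1
  seg 2: a=5 b=-3/5 c=-18/5 d=6/5
S(9/4) = 743/160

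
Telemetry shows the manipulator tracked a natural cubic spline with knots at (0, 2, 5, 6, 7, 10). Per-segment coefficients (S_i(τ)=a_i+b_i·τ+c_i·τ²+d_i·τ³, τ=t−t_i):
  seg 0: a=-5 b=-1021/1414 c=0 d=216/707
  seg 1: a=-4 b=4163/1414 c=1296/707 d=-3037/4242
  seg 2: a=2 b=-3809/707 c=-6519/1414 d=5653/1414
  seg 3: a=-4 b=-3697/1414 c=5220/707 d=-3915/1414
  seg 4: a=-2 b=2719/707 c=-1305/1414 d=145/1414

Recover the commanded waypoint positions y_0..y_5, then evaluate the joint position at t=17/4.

y_0 = S_0(0) = a_0 = -5
y_1 = S_1(0) = a_1 = -4
y_2 = S_2(0) = a_2 = 2
y_3 = S_3(0) = a_3 = -4
y_4 = S_4(0) = a_4 = -2
y_5 = S_4(3) = 4
t_q=17/4 is in segment 1 (τ=9/4); S_1(τ)=339305/90496

y_0=-5 y_1=-4 y_2=2 y_3=-4 y_4=-2 y_5=4
S(17/4) = 339305/90496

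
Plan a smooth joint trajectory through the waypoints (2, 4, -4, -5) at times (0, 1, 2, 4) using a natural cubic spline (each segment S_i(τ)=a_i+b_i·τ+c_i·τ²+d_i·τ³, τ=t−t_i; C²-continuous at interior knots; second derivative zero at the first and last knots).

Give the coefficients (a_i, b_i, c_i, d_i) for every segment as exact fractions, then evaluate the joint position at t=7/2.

  seg 0: a=2 b=227/46 c=0 d=-135/46
  seg 1: a=4 b=-89/23 c=-405/46 d=215/46
  seg 2: a=-4 b=-343/46 c=120/23 d=-20/23
S(7/2) = -587/92

Δ: Δ0=2, Δ1=-8, Δ2=-1/2
row 1: diag=4, rhs=-60; c'=1/4, d'=-15
row 2: denom=6−1·1/4=23/4; d'=(45−1·-15)/(23/4)=240/23
back: M2=240/23
back: M1=-15−1/4·240/23=-405/23
M: M0=0, M1=-405/23, M2=240/23, M3=0
seg 0: a=2, c=M0/2=0, d=(M1−M0)/(6·1)=-135/46, b=Δ0−h0·(2M0+M1)/6=227/46
seg 1: a=4, c=M1/2=-405/46, d=(M2−M1)/(6·1)=215/46, b=Δ1−h1·(2M1+M2)/6=-89/23
seg 2: a=-4, c=M2/2=120/23, d=(M3−M2)/(6·2)=-20/23, b=Δ2−h2·(2M2+M3)/6=-343/46
t_q=7/2 → seg 2, τ=3/2; S=-4+-343/46·τ+120/23·τ²+-20/23·τ³=-587/92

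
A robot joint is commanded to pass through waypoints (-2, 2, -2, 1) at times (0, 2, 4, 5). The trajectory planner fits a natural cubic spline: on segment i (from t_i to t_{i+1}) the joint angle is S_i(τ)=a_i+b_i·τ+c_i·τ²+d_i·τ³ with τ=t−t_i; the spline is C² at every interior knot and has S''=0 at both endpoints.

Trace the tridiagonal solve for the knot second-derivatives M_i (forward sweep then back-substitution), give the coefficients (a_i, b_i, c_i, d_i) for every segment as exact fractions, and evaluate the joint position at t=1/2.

Δ: Δ0=2, Δ1=-2, Δ2=3
row 1: diag=8, rhs=-24; c'=1/4, d'=-3
row 2: denom=6−2·1/4=11/2; d'=(30−2·-3)/(11/2)=72/11
back: M2=72/11
back: M1=-3−1/4·72/11=-51/11
M: M0=0, M1=-51/11, M2=72/11, M3=0
seg 0: a=-2, c=M0/2=0, d=(M1−M0)/(6·2)=-17/44, b=Δ0−h0·(2M0+M1)/6=39/11
seg 1: a=2, c=M1/2=-51/22, d=(M2−M1)/(6·2)=41/44, b=Δ1−h1·(2M1+M2)/6=-12/11
seg 2: a=-2, c=M2/2=36/11, d=(M3−M2)/(6·1)=-12/11, b=Δ2−h2·(2M2+M3)/6=9/11
t_q=1/2 → seg 0, τ=1/2; S=-2+39/11·τ+0·τ²+-17/44·τ³=-97/352

  seg 0: a=-2 b=39/11 c=0 d=-17/44
  seg 1: a=2 b=-12/11 c=-51/22 d=41/44
  seg 2: a=-2 b=9/11 c=36/11 d=-12/11
S(1/2) = -97/352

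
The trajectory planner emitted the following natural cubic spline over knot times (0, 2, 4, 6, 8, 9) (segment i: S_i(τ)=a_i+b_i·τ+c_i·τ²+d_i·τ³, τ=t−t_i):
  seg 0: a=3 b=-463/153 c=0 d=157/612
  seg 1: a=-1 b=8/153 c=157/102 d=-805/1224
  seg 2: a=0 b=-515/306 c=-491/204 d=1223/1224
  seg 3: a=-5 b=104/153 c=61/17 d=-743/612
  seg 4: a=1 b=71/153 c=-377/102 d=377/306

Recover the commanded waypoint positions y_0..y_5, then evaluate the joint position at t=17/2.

y_0=3 y_1=-1 y_2=0 y_3=-5 y_4=1 y_5=-1
S(17/2) = 377/816

y_0 = S_0(0) = a_0 = 3
y_1 = S_1(0) = a_1 = -1
y_2 = S_2(0) = a_2 = 0
y_3 = S_3(0) = a_3 = -5
y_4 = S_4(0) = a_4 = 1
y_5 = S_4(1) = -1
t_q=17/2 is in segment 4 (τ=1/2); S_4(τ)=377/816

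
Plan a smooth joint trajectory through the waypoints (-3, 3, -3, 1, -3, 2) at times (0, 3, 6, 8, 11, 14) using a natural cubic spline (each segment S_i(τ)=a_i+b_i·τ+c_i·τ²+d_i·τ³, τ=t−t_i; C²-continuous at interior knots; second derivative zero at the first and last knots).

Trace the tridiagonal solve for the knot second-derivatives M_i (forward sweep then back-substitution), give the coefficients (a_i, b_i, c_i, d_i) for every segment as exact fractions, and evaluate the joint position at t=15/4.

  seg 0: a=-3 b=4568/1305 c=0 d=-1958/11745
  seg 1: a=3 b=-1306/1305 c=-1958/1305 d=914/2349
  seg 2: a=-3 b=656/1305 c=2612/1305 d=-109/174
  seg 3: a=1 b=1294/1305 c=-2293/1305 d=769/2349
  seg 4: a=-3 b=-929/1305 c=1552/1305 d=-1552/11745
S(15/4) = 7283/4640

Δ: Δ0=2, Δ1=-2, Δ2=2, Δ3=-4/3, Δ4=5/3
row 1: diag=12, rhs=-24; c'=1/4, d'=-2
row 2: denom=10−3·1/4=37/4; d'=(24−3·-2)/(37/4)=120/37
row 3: denom=10−2·8/37=354/37; d'=(-20−2·120/37)/(354/37)=-490/177
row 4: denom=12−3·37/118=1305/118; d'=(18−3·-490/177)/(1305/118)=3104/1305
back: M4=3104/1305
back: M3=-490/177−37/118·3104/1305=-4586/1305
back: M2=120/37−8/37·-4586/1305=5224/1305
back: M1=-2−1/4·5224/1305=-3916/1305
M: M0=0, M1=-3916/1305, M2=5224/1305, M3=-4586/1305, M4=3104/1305, M5=0
seg 0: a=-3, c=M0/2=0, d=(M1−M0)/(6·3)=-1958/11745, b=Δ0−h0·(2M0+M1)/6=4568/1305
seg 1: a=3, c=M1/2=-1958/1305, d=(M2−M1)/(6·3)=914/2349, b=Δ1−h1·(2M1+M2)/6=-1306/1305
seg 2: a=-3, c=M2/2=2612/1305, d=(M3−M2)/(6·2)=-109/174, b=Δ2−h2·(2M2+M3)/6=656/1305
seg 3: a=1, c=M3/2=-2293/1305, d=(M4−M3)/(6·3)=769/2349, b=Δ3−h3·(2M3+M4)/6=1294/1305
seg 4: a=-3, c=M4/2=1552/1305, d=(M5−M4)/(6·3)=-1552/11745, b=Δ4−h4·(2M4+M5)/6=-929/1305
t_q=15/4 → seg 1, τ=3/4; S=3+-1306/1305·τ+-1958/1305·τ²+914/2349·τ³=7283/4640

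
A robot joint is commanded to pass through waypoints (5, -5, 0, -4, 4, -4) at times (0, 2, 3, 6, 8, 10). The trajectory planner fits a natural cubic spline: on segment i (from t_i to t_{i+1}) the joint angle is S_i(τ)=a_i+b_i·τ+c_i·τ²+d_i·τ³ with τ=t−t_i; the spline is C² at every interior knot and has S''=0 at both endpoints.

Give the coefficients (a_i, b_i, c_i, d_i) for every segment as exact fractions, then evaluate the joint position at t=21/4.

  seg 0: a=5 b=-20801/2355 c=0 d=4513/4710
  seg 1: a=-5 b=6277/2355 c=4513/785 d=-8041/2355
  seg 2: a=0 b=9232/2355 c=-3528/785 d=1292/1413
  seg 3: a=-4 b=3868/2355 c=2932/785 d=-602/471
  seg 4: a=4 b=2932/2355 c=-3088/785 d=1544/2355
S(21/4) = -44169/12560

Δ: Δ0=-5, Δ1=5, Δ2=-4/3, Δ3=4, Δ4=-4
row 1: diag=6, rhs=60; c'=1/6, d'=10
row 2: denom=8−1·1/6=47/6; d'=(-38−1·10)/(47/6)=-288/47
row 3: denom=10−3·18/47=416/47; d'=(32−3·-288/47)/(416/47)=74/13
row 4: denom=8−2·47/208=785/104; d'=(-48−2·74/13)/(785/104)=-6176/785
back: M4=-6176/785
back: M3=74/13−47/208·-6176/785=5864/785
back: M2=-288/47−18/47·5864/785=-7056/785
back: M1=10−1/6·-7056/785=9026/785
M: M0=0, M1=9026/785, M2=-7056/785, M3=5864/785, M4=-6176/785, M5=0
seg 0: a=5, c=M0/2=0, d=(M1−M0)/(6·2)=4513/4710, b=Δ0−h0·(2M0+M1)/6=-20801/2355
seg 1: a=-5, c=M1/2=4513/785, d=(M2−M1)/(6·1)=-8041/2355, b=Δ1−h1·(2M1+M2)/6=6277/2355
seg 2: a=0, c=M2/2=-3528/785, d=(M3−M2)/(6·3)=1292/1413, b=Δ2−h2·(2M2+M3)/6=9232/2355
seg 3: a=-4, c=M3/2=2932/785, d=(M4−M3)/(6·2)=-602/471, b=Δ3−h3·(2M3+M4)/6=3868/2355
seg 4: a=4, c=M4/2=-3088/785, d=(M5−M4)/(6·2)=1544/2355, b=Δ4−h4·(2M4+M5)/6=2932/2355
t_q=21/4 → seg 2, τ=9/4; S=0+9232/2355·τ+-3528/785·τ²+1292/1413·τ³=-44169/12560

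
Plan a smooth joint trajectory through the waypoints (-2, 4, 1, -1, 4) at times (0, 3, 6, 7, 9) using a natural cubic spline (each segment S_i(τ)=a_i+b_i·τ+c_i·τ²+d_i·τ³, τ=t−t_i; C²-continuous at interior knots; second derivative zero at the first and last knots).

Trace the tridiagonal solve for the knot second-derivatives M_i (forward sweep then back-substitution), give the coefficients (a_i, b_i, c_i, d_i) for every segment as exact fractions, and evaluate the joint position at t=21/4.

Δ: Δ0=2, Δ1=-1, Δ2=-2, Δ3=5/2
row 1: diag=12, rhs=-18; c'=1/4, d'=-3/2
row 2: denom=8−3·1/4=29/4; d'=(-6−3·-3/2)/(29/4)=-6/29
row 3: denom=6−1·4/29=170/29; d'=(27−1·-6/29)/(170/29)=789/170
back: M3=789/170
back: M2=-6/29−4/29·789/170=-72/85
back: M1=-3/2−1/4·-72/85=-219/170
M: M0=0, M1=-219/170, M2=-72/85, M3=789/170, M4=0
seg 0: a=-2, c=M0/2=0, d=(M1−M0)/(6·3)=-73/1020, b=Δ0−h0·(2M0+M1)/6=899/340
seg 1: a=4, c=M1/2=-219/340, d=(M2−M1)/(6·3)=5/204, b=Δ1−h1·(2M1+M2)/6=121/170
seg 2: a=1, c=M2/2=-36/85, d=(M3−M2)/(6·1)=311/340, b=Δ2−h2·(2M2+M3)/6=-847/340
seg 3: a=-1, c=M3/2=789/340, d=(M4−M3)/(6·2)=-263/680, b=Δ3−h3·(2M3+M4)/6=-101/170
t_q=21/4 → seg 1, τ=9/4; S=4+121/170·τ+-219/340·τ²+5/204·τ³=57007/21760

  seg 0: a=-2 b=899/340 c=0 d=-73/1020
  seg 1: a=4 b=121/170 c=-219/340 d=5/204
  seg 2: a=1 b=-847/340 c=-36/85 d=311/340
  seg 3: a=-1 b=-101/170 c=789/340 d=-263/680
S(21/4) = 57007/21760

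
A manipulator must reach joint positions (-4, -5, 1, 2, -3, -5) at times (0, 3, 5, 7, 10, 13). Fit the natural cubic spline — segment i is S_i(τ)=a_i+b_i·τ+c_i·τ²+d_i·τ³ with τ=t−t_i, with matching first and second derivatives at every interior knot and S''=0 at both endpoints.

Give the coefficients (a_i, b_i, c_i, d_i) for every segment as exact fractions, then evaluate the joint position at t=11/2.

Δ: Δ0=-1/3, Δ1=3, Δ2=1/2, Δ3=-5/3, Δ4=-2/3
row 1: diag=10, rhs=20; c'=1/5, d'=2
row 2: denom=8−2·1/5=38/5; d'=(-15−2·2)/(38/5)=-5/2
row 3: denom=10−2·5/19=180/19; d'=(-13−2·-5/2)/(180/19)=-38/45
row 4: denom=12−3·19/60=221/20; d'=(6−3·-38/45)/(221/20)=512/663
back: M4=512/663
back: M3=-38/45−19/60·512/663=-722/663
back: M2=-5/2−5/19·-722/663=-2935/1326
back: M1=2−1/5·-2935/1326=3239/1326
M: M0=0, M1=3239/1326, M2=-2935/1326, M3=-722/663, M4=512/663, M5=0
seg 0: a=-4, c=M0/2=0, d=(M1−M0)/(6·3)=3239/23868, b=Δ0−h0·(2M0+M1)/6=-4123/2652
seg 1: a=-5, c=M1/2=3239/2652, d=(M2−M1)/(6·2)=-343/884, b=Δ1−h1·(2M1+M2)/6=2797/1326
seg 2: a=1, c=M2/2=-2935/2652, d=(M3−M2)/(6·2)=497/5304, b=Δ2−h2·(2M2+M3)/6=3101/1326
seg 3: a=2, c=M3/2=-361/663, d=(M4−M3)/(6·3)=617/5967, b=Δ3−h3·(2M3+M4)/6=-213/221
seg 4: a=-3, c=M4/2=256/663, d=(M5−M4)/(6·3)=-256/5967, b=Δ4−h4·(2M4+M5)/6=-318/221
t_q=11/2 → seg 2, τ=1/2; S=1+3101/1326·τ+-2935/2652·τ²+497/5304·τ³=26935/14144

  seg 0: a=-4 b=-4123/2652 c=0 d=3239/23868
  seg 1: a=-5 b=2797/1326 c=3239/2652 d=-343/884
  seg 2: a=1 b=3101/1326 c=-2935/2652 d=497/5304
  seg 3: a=2 b=-213/221 c=-361/663 d=617/5967
  seg 4: a=-3 b=-318/221 c=256/663 d=-256/5967
S(11/2) = 26935/14144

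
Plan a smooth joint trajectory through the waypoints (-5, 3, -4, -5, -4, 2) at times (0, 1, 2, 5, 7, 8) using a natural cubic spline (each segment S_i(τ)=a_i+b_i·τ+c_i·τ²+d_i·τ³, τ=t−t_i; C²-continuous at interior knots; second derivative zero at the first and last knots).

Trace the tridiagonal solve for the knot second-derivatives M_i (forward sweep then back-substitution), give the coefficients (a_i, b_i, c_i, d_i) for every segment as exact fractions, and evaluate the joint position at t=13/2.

Δ: Δ0=8, Δ1=-7, Δ2=-1/3, Δ3=1/2, Δ4=6
row 1: diag=4, rhs=-90; c'=1/4, d'=-45/2
row 2: denom=8−1·1/4=31/4; d'=(40−1·-45/2)/(31/4)=250/31
row 3: denom=10−3·12/31=274/31; d'=(5−3·250/31)/(274/31)=-595/274
row 4: denom=6−2·31/137=760/137; d'=(33−2·-595/274)/(760/137)=1279/190
back: M4=1279/190
back: M3=-595/274−31/137·1279/190=-351/95
back: M2=250/31−12/31·-351/95=902/95
back: M1=-45/2−1/4·902/95=-2363/95
M: M0=0, M1=-2363/95, M2=902/95, M3=-351/95, M4=1279/190, M5=0
seg 0: a=-5, c=M0/2=0, d=(M1−M0)/(6·1)=-2363/570, b=Δ0−h0·(2M0+M1)/6=6923/570
seg 1: a=3, c=M1/2=-2363/190, d=(M2−M1)/(6·1)=653/114, b=Δ1−h1·(2M1+M2)/6=-83/285
seg 2: a=-4, c=M2/2=451/95, d=(M3−M2)/(6·3)=-1253/1710, b=Δ2−h2·(2M2+M3)/6=-4549/570
seg 3: a=-5, c=M3/2=-351/190, d=(M4−M3)/(6·2)=1981/2280, b=Δ3−h3·(2M3+M4)/6=41/57
seg 4: a=-4, c=M4/2=1279/380, d=(M5−M4)/(6·1)=-1279/1140, b=Δ4−h4·(2M4+M5)/6=2141/570
t_q=13/2 → seg 3, τ=3/2; S=-5+41/57·τ+-351/190·τ²+1981/2280·τ³=-31283/6080

  seg 0: a=-5 b=6923/570 c=0 d=-2363/570
  seg 1: a=3 b=-83/285 c=-2363/190 d=653/114
  seg 2: a=-4 b=-4549/570 c=451/95 d=-1253/1710
  seg 3: a=-5 b=41/57 c=-351/190 d=1981/2280
  seg 4: a=-4 b=2141/570 c=1279/380 d=-1279/1140
S(13/2) = -31283/6080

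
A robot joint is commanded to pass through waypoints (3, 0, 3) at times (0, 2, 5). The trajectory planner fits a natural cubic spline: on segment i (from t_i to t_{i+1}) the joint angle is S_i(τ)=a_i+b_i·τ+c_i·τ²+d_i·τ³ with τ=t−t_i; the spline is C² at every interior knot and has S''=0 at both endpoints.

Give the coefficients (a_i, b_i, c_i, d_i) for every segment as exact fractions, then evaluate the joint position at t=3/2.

  seg 0: a=3 b=-2 c=0 d=1/8
  seg 1: a=0 b=-1/2 c=3/4 d=-1/12
S(3/2) = 27/64

Δ: Δ0=-3/2, Δ1=1
row 1: diag=10, rhs=15; c'=3/10, d'=3/2
back: M1=3/2
M: M0=0, M1=3/2, M2=0
seg 0: a=3, c=M0/2=0, d=(M1−M0)/(6·2)=1/8, b=Δ0−h0·(2M0+M1)/6=-2
seg 1: a=0, c=M1/2=3/4, d=(M2−M1)/(6·3)=-1/12, b=Δ1−h1·(2M1+M2)/6=-1/2
t_q=3/2 → seg 0, τ=3/2; S=3+-2·τ+0·τ²+1/8·τ³=27/64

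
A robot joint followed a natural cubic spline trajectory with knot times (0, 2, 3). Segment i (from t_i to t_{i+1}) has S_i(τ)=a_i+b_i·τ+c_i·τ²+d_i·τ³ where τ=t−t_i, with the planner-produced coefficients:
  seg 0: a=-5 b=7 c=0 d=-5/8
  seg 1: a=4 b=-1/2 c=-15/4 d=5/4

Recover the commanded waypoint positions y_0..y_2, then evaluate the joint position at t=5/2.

y_0 = S_0(0) = a_0 = -5
y_1 = S_1(0) = a_1 = 4
y_2 = S_1(1) = 1
t_q=5/2 is in segment 1 (τ=1/2); S_1(τ)=95/32

y_0=-5 y_1=4 y_2=1
S(5/2) = 95/32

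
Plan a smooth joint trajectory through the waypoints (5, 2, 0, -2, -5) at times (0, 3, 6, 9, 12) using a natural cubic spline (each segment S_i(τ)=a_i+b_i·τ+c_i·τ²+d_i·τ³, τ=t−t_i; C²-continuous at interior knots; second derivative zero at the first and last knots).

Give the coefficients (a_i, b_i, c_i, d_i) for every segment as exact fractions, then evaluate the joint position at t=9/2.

Δ: Δ0=-1, Δ1=-2/3, Δ2=-2/3, Δ3=-1
row 1: diag=12, rhs=2; c'=1/4, d'=1/6
row 2: denom=12−3·1/4=45/4; d'=(0−3·1/6)/(45/4)=-2/45
row 3: denom=12−3·4/15=56/5; d'=(-2−3·-2/45)/(56/5)=-1/6
back: M3=-1/6
back: M2=-2/45−4/15·-1/6=0
back: M1=1/6−1/4·0=1/6
M: M0=0, M1=1/6, M2=0, M3=-1/6, M4=0
seg 0: a=5, c=M0/2=0, d=(M1−M0)/(6·3)=1/108, b=Δ0−h0·(2M0+M1)/6=-13/12
seg 1: a=2, c=M1/2=1/12, d=(M2−M1)/(6·3)=-1/108, b=Δ1−h1·(2M1+M2)/6=-5/6
seg 2: a=0, c=M2/2=0, d=(M3−M2)/(6·3)=-1/108, b=Δ2−h2·(2M2+M3)/6=-7/12
seg 3: a=-2, c=M3/2=-1/12, d=(M4−M3)/(6·3)=1/108, b=Δ3−h3·(2M3+M4)/6=-5/6
t_q=9/2 → seg 1, τ=3/2; S=2+-5/6·τ+1/12·τ²+-1/108·τ³=29/32

  seg 0: a=5 b=-13/12 c=0 d=1/108
  seg 1: a=2 b=-5/6 c=1/12 d=-1/108
  seg 2: a=0 b=-7/12 c=0 d=-1/108
  seg 3: a=-2 b=-5/6 c=-1/12 d=1/108
S(9/2) = 29/32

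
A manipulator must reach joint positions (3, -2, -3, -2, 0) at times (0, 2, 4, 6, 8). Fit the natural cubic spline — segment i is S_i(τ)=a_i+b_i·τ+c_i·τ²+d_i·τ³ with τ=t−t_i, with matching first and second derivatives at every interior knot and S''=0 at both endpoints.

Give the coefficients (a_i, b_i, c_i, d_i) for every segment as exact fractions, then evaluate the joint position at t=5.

Δ: Δ0=-5/2, Δ1=-1/2, Δ2=1/2, Δ3=1
row 1: diag=8, rhs=12; c'=1/4, d'=3/2
row 2: denom=8−2·1/4=15/2; d'=(6−2·3/2)/(15/2)=2/5
row 3: denom=8−2·4/15=112/15; d'=(3−2·2/5)/(112/15)=33/112
back: M3=33/112
back: M2=2/5−4/15·33/112=9/28
back: M1=3/2−1/4·9/28=159/112
M: M0=0, M1=159/112, M2=9/28, M3=33/112, M4=0
seg 0: a=3, c=M0/2=0, d=(M1−M0)/(6·2)=53/448, b=Δ0−h0·(2M0+M1)/6=-333/112
seg 1: a=-2, c=M1/2=159/224, d=(M2−M1)/(6·2)=-41/448, b=Δ1−h1·(2M1+M2)/6=-87/56
seg 2: a=-3, c=M2/2=9/56, d=(M3−M2)/(6·2)=-1/448, b=Δ2−h2·(2M2+M3)/6=3/16
seg 3: a=-2, c=M3/2=33/224, d=(M4−M3)/(6·2)=-11/448, b=Δ3−h3·(2M3+M4)/6=45/56
t_q=5 → seg 2, τ=1; S=-3+3/16·τ+9/56·τ²+-1/448·τ³=-1189/448

  seg 0: a=3 b=-333/112 c=0 d=53/448
  seg 1: a=-2 b=-87/56 c=159/224 d=-41/448
  seg 2: a=-3 b=3/16 c=9/56 d=-1/448
  seg 3: a=-2 b=45/56 c=33/224 d=-11/448
S(5) = -1189/448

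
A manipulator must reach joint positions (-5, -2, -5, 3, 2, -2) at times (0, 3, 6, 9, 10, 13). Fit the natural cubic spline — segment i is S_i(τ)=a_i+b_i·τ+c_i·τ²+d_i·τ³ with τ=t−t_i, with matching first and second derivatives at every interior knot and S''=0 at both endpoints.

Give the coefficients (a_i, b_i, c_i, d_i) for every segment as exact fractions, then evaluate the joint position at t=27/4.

  seg 0: a=-5 b=541/283 c=0 d=-86/849
  seg 1: a=-2 b=-233/283 c=-258/283 d=724/2547
  seg 2: a=-5 b=391/283 c=466/283 d=-3103/7641
  seg 3: a=3 b=84/283 c=-1705/849 d=604/849
  seg 4: a=2 b=-1346/849 c=107/849 d=-107/7641
S(27/4) = -58119/18112

Δ: Δ0=1, Δ1=-1, Δ2=8/3, Δ3=-1, Δ4=-4/3
row 1: diag=12, rhs=-12; c'=1/4, d'=-1
row 2: denom=12−3·1/4=45/4; d'=(22−3·-1)/(45/4)=20/9
row 3: denom=8−3·4/15=36/5; d'=(-22−3·20/9)/(36/5)=-215/54
row 4: denom=8−1·5/36=283/36; d'=(-2−1·-215/54)/(283/36)=214/849
back: M4=214/849
back: M3=-215/54−5/36·214/849=-3410/849
back: M2=20/9−4/15·-3410/849=932/283
back: M1=-1−1/4·932/283=-516/283
M: M0=0, M1=-516/283, M2=932/283, M3=-3410/849, M4=214/849, M5=0
seg 0: a=-5, c=M0/2=0, d=(M1−M0)/(6·3)=-86/849, b=Δ0−h0·(2M0+M1)/6=541/283
seg 1: a=-2, c=M1/2=-258/283, d=(M2−M1)/(6·3)=724/2547, b=Δ1−h1·(2M1+M2)/6=-233/283
seg 2: a=-5, c=M2/2=466/283, d=(M3−M2)/(6·3)=-3103/7641, b=Δ2−h2·(2M2+M3)/6=391/283
seg 3: a=3, c=M3/2=-1705/849, d=(M4−M3)/(6·1)=604/849, b=Δ3−h3·(2M3+M4)/6=84/283
seg 4: a=2, c=M4/2=107/849, d=(M5−M4)/(6·3)=-107/7641, b=Δ4−h4·(2M4+M5)/6=-1346/849
t_q=27/4 → seg 2, τ=3/4; S=-5+391/283·τ+466/283·τ²+-3103/7641·τ³=-58119/18112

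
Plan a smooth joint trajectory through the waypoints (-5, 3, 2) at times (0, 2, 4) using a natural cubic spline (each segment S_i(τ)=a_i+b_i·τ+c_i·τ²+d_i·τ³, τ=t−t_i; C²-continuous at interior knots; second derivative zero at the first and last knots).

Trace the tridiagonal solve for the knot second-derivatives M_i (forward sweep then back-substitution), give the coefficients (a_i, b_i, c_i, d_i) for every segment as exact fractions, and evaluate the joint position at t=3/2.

  seg 0: a=-5 b=41/8 c=0 d=-9/32
  seg 1: a=3 b=7/4 c=-27/16 d=9/32
S(3/2) = 445/256

Δ: Δ0=4, Δ1=-1/2
row 1: diag=8, rhs=-27; c'=1/4, d'=-27/8
back: M1=-27/8
M: M0=0, M1=-27/8, M2=0
seg 0: a=-5, c=M0/2=0, d=(M1−M0)/(6·2)=-9/32, b=Δ0−h0·(2M0+M1)/6=41/8
seg 1: a=3, c=M1/2=-27/16, d=(M2−M1)/(6·2)=9/32, b=Δ1−h1·(2M1+M2)/6=7/4
t_q=3/2 → seg 0, τ=3/2; S=-5+41/8·τ+0·τ²+-9/32·τ³=445/256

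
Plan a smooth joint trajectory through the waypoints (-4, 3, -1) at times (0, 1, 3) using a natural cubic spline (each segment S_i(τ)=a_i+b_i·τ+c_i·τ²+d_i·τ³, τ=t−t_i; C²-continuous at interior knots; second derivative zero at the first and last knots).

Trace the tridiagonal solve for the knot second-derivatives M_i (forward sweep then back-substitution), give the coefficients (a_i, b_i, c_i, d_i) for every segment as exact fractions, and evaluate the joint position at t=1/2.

  seg 0: a=-4 b=17/2 c=0 d=-3/2
  seg 1: a=3 b=4 c=-9/2 d=3/4
S(1/2) = 1/16

Δ: Δ0=7, Δ1=-2
row 1: diag=6, rhs=-54; c'=1/3, d'=-9
back: M1=-9
M: M0=0, M1=-9, M2=0
seg 0: a=-4, c=M0/2=0, d=(M1−M0)/(6·1)=-3/2, b=Δ0−h0·(2M0+M1)/6=17/2
seg 1: a=3, c=M1/2=-9/2, d=(M2−M1)/(6·2)=3/4, b=Δ1−h1·(2M1+M2)/6=4
t_q=1/2 → seg 0, τ=1/2; S=-4+17/2·τ+0·τ²+-3/2·τ³=1/16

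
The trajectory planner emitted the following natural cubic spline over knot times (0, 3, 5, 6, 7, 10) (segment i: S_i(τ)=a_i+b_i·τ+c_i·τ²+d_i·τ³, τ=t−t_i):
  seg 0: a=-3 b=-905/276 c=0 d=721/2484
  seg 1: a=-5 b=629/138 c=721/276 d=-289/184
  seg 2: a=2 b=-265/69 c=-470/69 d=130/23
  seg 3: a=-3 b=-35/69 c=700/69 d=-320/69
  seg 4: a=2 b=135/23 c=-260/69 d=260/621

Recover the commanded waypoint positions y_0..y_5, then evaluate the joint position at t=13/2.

y_0 = S_0(0) = a_0 = -3
y_1 = S_1(0) = a_1 = -5
y_2 = S_2(0) = a_2 = 2
y_3 = S_3(0) = a_3 = -3
y_4 = S_4(0) = a_4 = 2
y_5 = S_4(3) = -3
t_q=13/2 is in segment 3 (τ=1/2); S_3(τ)=-179/138

y_0=-3 y_1=-5 y_2=2 y_3=-3 y_4=2 y_5=-3
S(13/2) = -179/138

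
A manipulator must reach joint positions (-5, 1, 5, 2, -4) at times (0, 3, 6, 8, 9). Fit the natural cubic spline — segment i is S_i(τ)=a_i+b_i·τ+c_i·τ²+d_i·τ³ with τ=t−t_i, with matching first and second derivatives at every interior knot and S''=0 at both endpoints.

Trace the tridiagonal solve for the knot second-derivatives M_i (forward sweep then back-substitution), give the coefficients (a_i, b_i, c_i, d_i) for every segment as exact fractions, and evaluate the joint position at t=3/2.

  seg 0: a=-5 b=638/309 c=0 d=-20/2781
  seg 1: a=1 b=578/309 c=-20/309 d=-106/2781
  seg 2: a=5 b=140/309 c=-42/103 d=-703/2472
  seg 3: a=2 b=-2837/618 c=-871/412 d=871/1236
S(3/2) = -397/206

Δ: Δ0=2, Δ1=4/3, Δ2=-3/2, Δ3=-6
row 1: diag=12, rhs=-4; c'=1/4, d'=-1/3
row 2: denom=10−3·1/4=37/4; d'=(-17−3·-1/3)/(37/4)=-64/37
row 3: denom=6−2·8/37=206/37; d'=(-27−2·-64/37)/(206/37)=-871/206
back: M3=-871/206
back: M2=-64/37−8/37·-871/206=-84/103
back: M1=-1/3−1/4·-84/103=-40/309
M: M0=0, M1=-40/309, M2=-84/103, M3=-871/206, M4=0
seg 0: a=-5, c=M0/2=0, d=(M1−M0)/(6·3)=-20/2781, b=Δ0−h0·(2M0+M1)/6=638/309
seg 1: a=1, c=M1/2=-20/309, d=(M2−M1)/(6·3)=-106/2781, b=Δ1−h1·(2M1+M2)/6=578/309
seg 2: a=5, c=M2/2=-42/103, d=(M3−M2)/(6·2)=-703/2472, b=Δ2−h2·(2M2+M3)/6=140/309
seg 3: a=2, c=M3/2=-871/412, d=(M4−M3)/(6·1)=871/1236, b=Δ3−h3·(2M3+M4)/6=-2837/618
t_q=3/2 → seg 0, τ=3/2; S=-5+638/309·τ+0·τ²+-20/2781·τ³=-397/206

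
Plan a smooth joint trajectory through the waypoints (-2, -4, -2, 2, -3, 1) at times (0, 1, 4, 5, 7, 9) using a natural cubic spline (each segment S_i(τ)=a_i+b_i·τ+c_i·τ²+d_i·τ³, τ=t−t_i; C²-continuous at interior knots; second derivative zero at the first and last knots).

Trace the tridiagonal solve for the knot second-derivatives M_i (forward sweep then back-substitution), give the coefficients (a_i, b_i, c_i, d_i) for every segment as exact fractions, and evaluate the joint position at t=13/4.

Δ: Δ0=-2, Δ1=2/3, Δ2=4, Δ3=-5/2, Δ4=2
row 1: diag=8, rhs=16; c'=3/8, d'=2
row 2: denom=8−3·3/8=55/8; d'=(20−3·2)/(55/8)=112/55
row 3: denom=6−1·8/55=322/55; d'=(-39−1·112/55)/(322/55)=-2257/322
row 4: denom=8−2·55/161=1178/161; d'=(27−2·-2257/322)/(1178/161)=3302/589
back: M4=3302/589
back: M3=-2257/322−55/161·3302/589=-10513/1178
back: M2=112/55−8/55·-10513/1178=1964/589
back: M1=2−3/8·1964/589=883/1178
M: M0=0, M1=883/1178, M2=1964/589, M3=-10513/1178, M4=3302/589, M5=0
seg 0: a=-2, c=M0/2=0, d=(M1−M0)/(6·1)=883/7068, b=Δ0−h0·(2M0+M1)/6=-15019/7068
seg 1: a=-4, c=M1/2=883/2356, d=(M2−M1)/(6·3)=1015/7068, b=Δ1−h1·(2M1+M2)/6=-6185/3534
seg 2: a=-2, c=M2/2=982/589, d=(M3−M2)/(6·1)=-14441/7068, b=Δ2−h2·(2M2+M3)/6=30929/7068
seg 3: a=2, c=M3/2=-10513/2356, d=(M4−M3)/(6·2)=17117/14136, b=Δ3−h3·(2M3+M4)/6=5587/3534
seg 4: a=-3, c=M4/2=1651/589, d=(M5−M4)/(6·2)=-1651/3534, b=Δ4−h4·(2M4+M5)/6=-3070/1767
t_q=13/4 → seg 1, τ=9/4; S=-4+-6185/3534·τ+883/2356·τ²+1015/7068·τ³=-664159/150784

  seg 0: a=-2 b=-15019/7068 c=0 d=883/7068
  seg 1: a=-4 b=-6185/3534 c=883/2356 d=1015/7068
  seg 2: a=-2 b=30929/7068 c=982/589 d=-14441/7068
  seg 3: a=2 b=5587/3534 c=-10513/2356 d=17117/14136
  seg 4: a=-3 b=-3070/1767 c=1651/589 d=-1651/3534
S(13/4) = -664159/150784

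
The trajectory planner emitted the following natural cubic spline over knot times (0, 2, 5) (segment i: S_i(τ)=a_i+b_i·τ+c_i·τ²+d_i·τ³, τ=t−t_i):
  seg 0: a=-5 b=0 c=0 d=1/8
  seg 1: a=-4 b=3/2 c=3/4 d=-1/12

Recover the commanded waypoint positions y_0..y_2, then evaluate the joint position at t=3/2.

y_0=-5 y_1=-4 y_2=5
S(3/2) = -293/64

y_0 = S_0(0) = a_0 = -5
y_1 = S_1(0) = a_1 = -4
y_2 = S_1(3) = 5
t_q=3/2 is in segment 0 (τ=3/2); S_0(τ)=-293/64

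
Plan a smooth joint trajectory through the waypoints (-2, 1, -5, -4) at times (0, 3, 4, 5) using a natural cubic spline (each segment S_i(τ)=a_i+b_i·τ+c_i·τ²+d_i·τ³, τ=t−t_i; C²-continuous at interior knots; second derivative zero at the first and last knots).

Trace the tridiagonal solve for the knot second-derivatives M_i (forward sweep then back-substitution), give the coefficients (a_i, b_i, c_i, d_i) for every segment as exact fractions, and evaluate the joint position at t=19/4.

  seg 0: a=-2 b=136/31 c=0 d=-35/93
  seg 1: a=1 b=-179/31 c=-105/31 d=98/31
  seg 2: a=-5 b=-95/31 c=189/31 d=-63/31
S(19/4) = -9377/1984

Δ: Δ0=1, Δ1=-6, Δ2=1
row 1: diag=8, rhs=-42; c'=1/8, d'=-21/4
row 2: denom=4−1·1/8=31/8; d'=(42−1·-21/4)/(31/8)=378/31
back: M2=378/31
back: M1=-21/4−1/8·378/31=-210/31
M: M0=0, M1=-210/31, M2=378/31, M3=0
seg 0: a=-2, c=M0/2=0, d=(M1−M0)/(6·3)=-35/93, b=Δ0−h0·(2M0+M1)/6=136/31
seg 1: a=1, c=M1/2=-105/31, d=(M2−M1)/(6·1)=98/31, b=Δ1−h1·(2M1+M2)/6=-179/31
seg 2: a=-5, c=M2/2=189/31, d=(M3−M2)/(6·1)=-63/31, b=Δ2−h2·(2M2+M3)/6=-95/31
t_q=19/4 → seg 2, τ=3/4; S=-5+-95/31·τ+189/31·τ²+-63/31·τ³=-9377/1984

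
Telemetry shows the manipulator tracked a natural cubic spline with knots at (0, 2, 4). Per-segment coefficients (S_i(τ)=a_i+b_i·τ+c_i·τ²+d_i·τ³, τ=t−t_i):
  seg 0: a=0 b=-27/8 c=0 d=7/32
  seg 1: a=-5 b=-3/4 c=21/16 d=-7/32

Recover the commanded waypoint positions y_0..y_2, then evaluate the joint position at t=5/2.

y_0=0 y_1=-5 y_2=-3
S(5/2) = -1299/256

y_0 = S_0(0) = a_0 = 0
y_1 = S_1(0) = a_1 = -5
y_2 = S_1(2) = -3
t_q=5/2 is in segment 1 (τ=1/2); S_1(τ)=-1299/256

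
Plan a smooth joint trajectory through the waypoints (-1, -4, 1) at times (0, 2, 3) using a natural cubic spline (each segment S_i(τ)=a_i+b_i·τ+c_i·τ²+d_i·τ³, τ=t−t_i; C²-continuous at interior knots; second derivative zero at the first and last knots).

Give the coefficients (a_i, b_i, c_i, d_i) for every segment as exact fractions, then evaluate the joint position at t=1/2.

Δ: Δ0=-3/2, Δ1=5
row 1: diag=6, rhs=39; c'=1/6, d'=13/2
back: M1=13/2
M: M0=0, M1=13/2, M2=0
seg 0: a=-1, c=M0/2=0, d=(M1−M0)/(6·2)=13/24, b=Δ0−h0·(2M0+M1)/6=-11/3
seg 1: a=-4, c=M1/2=13/4, d=(M2−M1)/(6·1)=-13/12, b=Δ1−h1·(2M1+M2)/6=17/6
t_q=1/2 → seg 0, τ=1/2; S=-1+-11/3·τ+0·τ²+13/24·τ³=-177/64

  seg 0: a=-1 b=-11/3 c=0 d=13/24
  seg 1: a=-4 b=17/6 c=13/4 d=-13/12
S(1/2) = -177/64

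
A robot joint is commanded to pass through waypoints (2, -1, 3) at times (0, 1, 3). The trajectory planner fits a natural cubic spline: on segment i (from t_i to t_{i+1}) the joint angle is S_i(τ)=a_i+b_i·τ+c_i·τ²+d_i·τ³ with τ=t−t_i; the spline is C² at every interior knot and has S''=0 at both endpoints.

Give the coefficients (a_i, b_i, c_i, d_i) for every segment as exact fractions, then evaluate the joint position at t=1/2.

  seg 0: a=2 b=-23/6 c=0 d=5/6
  seg 1: a=-1 b=-4/3 c=5/2 d=-5/12
S(1/2) = 3/16

Δ: Δ0=-3, Δ1=2
row 1: diag=6, rhs=30; c'=1/3, d'=5
back: M1=5
M: M0=0, M1=5, M2=0
seg 0: a=2, c=M0/2=0, d=(M1−M0)/(6·1)=5/6, b=Δ0−h0·(2M0+M1)/6=-23/6
seg 1: a=-1, c=M1/2=5/2, d=(M2−M1)/(6·2)=-5/12, b=Δ1−h1·(2M1+M2)/6=-4/3
t_q=1/2 → seg 0, τ=1/2; S=2+-23/6·τ+0·τ²+5/6·τ³=3/16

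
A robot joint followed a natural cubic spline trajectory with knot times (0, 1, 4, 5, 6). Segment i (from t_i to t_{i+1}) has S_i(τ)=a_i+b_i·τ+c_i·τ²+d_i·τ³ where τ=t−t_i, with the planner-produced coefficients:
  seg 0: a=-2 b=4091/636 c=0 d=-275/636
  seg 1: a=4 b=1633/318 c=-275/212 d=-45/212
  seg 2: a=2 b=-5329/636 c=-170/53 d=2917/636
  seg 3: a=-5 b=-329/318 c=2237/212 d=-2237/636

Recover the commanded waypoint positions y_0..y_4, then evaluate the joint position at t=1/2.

y_0 = S_0(0) = a_0 = -2
y_1 = S_1(0) = a_1 = 4
y_2 = S_2(0) = a_2 = 2
y_3 = S_3(0) = a_3 = -5
y_4 = S_3(1) = 1
t_q=1/2 is in segment 0 (τ=1/2); S_0(τ)=1971/1696

y_0=-2 y_1=4 y_2=2 y_3=-5 y_4=1
S(1/2) = 1971/1696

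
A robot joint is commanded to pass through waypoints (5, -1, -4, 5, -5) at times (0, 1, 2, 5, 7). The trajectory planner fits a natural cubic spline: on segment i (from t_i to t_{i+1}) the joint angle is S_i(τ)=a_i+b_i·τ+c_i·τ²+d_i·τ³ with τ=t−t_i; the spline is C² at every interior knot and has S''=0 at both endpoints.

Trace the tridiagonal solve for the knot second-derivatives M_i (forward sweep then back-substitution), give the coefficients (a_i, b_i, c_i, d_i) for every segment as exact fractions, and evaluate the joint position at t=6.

  seg 0: a=5 b=-1773/274 c=0 d=129/274
  seg 1: a=-1 b=-693/137 c=387/274 d=177/274
  seg 2: a=-4 b=-81/274 c=459/137 d=-617/822
  seg 3: a=5 b=-63/137 c=-933/274 d=311/548
S(6) = 933/548

Δ: Δ0=-6, Δ1=-3, Δ2=3, Δ3=-5
row 1: diag=4, rhs=18; c'=1/4, d'=9/2
row 2: denom=8−1·1/4=31/4; d'=(36−1·9/2)/(31/4)=126/31
row 3: denom=10−3·12/31=274/31; d'=(-48−3·126/31)/(274/31)=-933/137
back: M3=-933/137
back: M2=126/31−12/31·-933/137=918/137
back: M1=9/2−1/4·918/137=387/137
M: M0=0, M1=387/137, M2=918/137, M3=-933/137, M4=0
seg 0: a=5, c=M0/2=0, d=(M1−M0)/(6·1)=129/274, b=Δ0−h0·(2M0+M1)/6=-1773/274
seg 1: a=-1, c=M1/2=387/274, d=(M2−M1)/(6·1)=177/274, b=Δ1−h1·(2M1+M2)/6=-693/137
seg 2: a=-4, c=M2/2=459/137, d=(M3−M2)/(6·3)=-617/822, b=Δ2−h2·(2M2+M3)/6=-81/274
seg 3: a=5, c=M3/2=-933/274, d=(M4−M3)/(6·2)=311/548, b=Δ3−h3·(2M3+M4)/6=-63/137
t_q=6 → seg 3, τ=1; S=5+-63/137·τ+-933/274·τ²+311/548·τ³=933/548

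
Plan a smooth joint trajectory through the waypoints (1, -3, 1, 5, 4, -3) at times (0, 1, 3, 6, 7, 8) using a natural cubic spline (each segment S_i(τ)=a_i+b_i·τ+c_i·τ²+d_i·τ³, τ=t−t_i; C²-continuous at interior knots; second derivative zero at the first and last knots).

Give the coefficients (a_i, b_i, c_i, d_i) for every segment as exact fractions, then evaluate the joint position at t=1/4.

  seg 0: a=1 b=-5809/1140 c=0 d=1249/1140
  seg 1: a=-3 b=-1031/570 c=1249/380 d=-197/285
  seg 2: a=1 b=347/114 c=-327/380 d=331/3420
  seg 3: a=5 b=563/1140 c=1/95 d=-343/228
  seg 4: a=4 b=-2279/570 c=-1711/380 d=1711/1140
S(1/4) = -1249/4864

Δ: Δ0=-4, Δ1=2, Δ2=4/3, Δ3=-1, Δ4=-7
row 1: diag=6, rhs=36; c'=1/3, d'=6
row 2: denom=10−2·1/3=28/3; d'=(-4−2·6)/(28/3)=-12/7
row 3: denom=8−3·9/28=197/28; d'=(-14−3·-12/7)/(197/28)=-248/197
row 4: denom=4−1·28/197=760/197; d'=(-36−1·-248/197)/(760/197)=-1711/190
back: M4=-1711/190
back: M3=-248/197−28/197·-1711/190=2/95
back: M2=-12/7−9/28·2/95=-327/190
back: M1=6−1/3·-327/190=1249/190
M: M0=0, M1=1249/190, M2=-327/190, M3=2/95, M4=-1711/190, M5=0
seg 0: a=1, c=M0/2=0, d=(M1−M0)/(6·1)=1249/1140, b=Δ0−h0·(2M0+M1)/6=-5809/1140
seg 1: a=-3, c=M1/2=1249/380, d=(M2−M1)/(6·2)=-197/285, b=Δ1−h1·(2M1+M2)/6=-1031/570
seg 2: a=1, c=M2/2=-327/380, d=(M3−M2)/(6·3)=331/3420, b=Δ2−h2·(2M2+M3)/6=347/114
seg 3: a=5, c=M3/2=1/95, d=(M4−M3)/(6·1)=-343/228, b=Δ3−h3·(2M3+M4)/6=563/1140
seg 4: a=4, c=M4/2=-1711/380, d=(M5−M4)/(6·1)=1711/1140, b=Δ4−h4·(2M4+M5)/6=-2279/570
t_q=1/4 → seg 0, τ=1/4; S=1+-5809/1140·τ+0·τ²+1249/1140·τ³=-1249/4864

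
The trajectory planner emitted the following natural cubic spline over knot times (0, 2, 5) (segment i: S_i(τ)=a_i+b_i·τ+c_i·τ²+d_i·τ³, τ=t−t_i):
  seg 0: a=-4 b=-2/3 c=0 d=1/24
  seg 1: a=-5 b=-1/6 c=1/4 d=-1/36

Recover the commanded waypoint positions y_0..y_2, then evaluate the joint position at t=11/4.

y_0 = S_0(0) = a_0 = -4
y_1 = S_1(0) = a_1 = -5
y_2 = S_1(3) = -4
t_q=11/4 is in segment 1 (τ=3/4); S_1(τ)=-1279/256

y_0=-4 y_1=-5 y_2=-4
S(11/4) = -1279/256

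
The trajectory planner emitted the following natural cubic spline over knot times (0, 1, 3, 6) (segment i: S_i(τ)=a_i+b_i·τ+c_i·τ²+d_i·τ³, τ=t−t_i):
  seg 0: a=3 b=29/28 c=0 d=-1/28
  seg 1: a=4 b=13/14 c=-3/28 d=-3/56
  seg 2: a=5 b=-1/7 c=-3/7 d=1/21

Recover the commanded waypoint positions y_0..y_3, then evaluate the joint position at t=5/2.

y_0=3 y_1=4 y_2=5 y_3=2
S(5/2) = 2227/448

y_0 = S_0(0) = a_0 = 3
y_1 = S_1(0) = a_1 = 4
y_2 = S_2(0) = a_2 = 5
y_3 = S_2(3) = 2
t_q=5/2 is in segment 1 (τ=3/2); S_1(τ)=2227/448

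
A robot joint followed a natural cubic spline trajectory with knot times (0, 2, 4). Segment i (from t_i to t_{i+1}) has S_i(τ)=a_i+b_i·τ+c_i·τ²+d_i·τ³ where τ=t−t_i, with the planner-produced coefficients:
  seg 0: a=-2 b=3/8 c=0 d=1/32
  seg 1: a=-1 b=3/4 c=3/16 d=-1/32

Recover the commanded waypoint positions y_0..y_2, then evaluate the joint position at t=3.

y_0 = S_0(0) = a_0 = -2
y_1 = S_1(0) = a_1 = -1
y_2 = S_1(2) = 1
t_q=3 is in segment 1 (τ=1); S_1(τ)=-3/32

y_0=-2 y_1=-1 y_2=1
S(3) = -3/32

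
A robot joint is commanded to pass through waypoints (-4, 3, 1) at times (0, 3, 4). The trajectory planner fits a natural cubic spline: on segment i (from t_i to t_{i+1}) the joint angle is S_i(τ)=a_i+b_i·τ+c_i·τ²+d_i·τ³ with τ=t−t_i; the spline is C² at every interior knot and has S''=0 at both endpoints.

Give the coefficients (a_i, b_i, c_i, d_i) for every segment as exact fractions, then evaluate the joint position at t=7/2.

Δ: Δ0=7/3, Δ1=-2
row 1: diag=8, rhs=-26; c'=1/8, d'=-13/4
back: M1=-13/4
M: M0=0, M1=-13/4, M2=0
seg 0: a=-4, c=M0/2=0, d=(M1−M0)/(6·3)=-13/72, b=Δ0−h0·(2M0+M1)/6=95/24
seg 1: a=3, c=M1/2=-13/8, d=(M2−M1)/(6·1)=13/24, b=Δ1−h1·(2M1+M2)/6=-11/12
t_q=7/2 → seg 1, τ=1/2; S=3+-11/12·τ+-13/8·τ²+13/24·τ³=141/64

  seg 0: a=-4 b=95/24 c=0 d=-13/72
  seg 1: a=3 b=-11/12 c=-13/8 d=13/24
S(7/2) = 141/64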